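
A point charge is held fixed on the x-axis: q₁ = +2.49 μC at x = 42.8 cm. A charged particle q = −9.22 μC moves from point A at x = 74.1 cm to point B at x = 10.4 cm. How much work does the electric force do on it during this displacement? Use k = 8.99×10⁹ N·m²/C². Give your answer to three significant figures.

-0.0224 J

The work done by the electric force is W_field = −ΔU = −q(V_B − V_A) = q(V_A − V_B).
At A: distance to the source charge is 0.313 m; V_A = kq₁/r = 7.15×10⁴ V.
At B: distance to the source charge is 0.324 m; V_B = kq₁/r = 6.91×10⁴ V.
ΔV = V_B − V_A = -2430 V.
W_field = −qΔV = −(-9.22×10⁻⁶ C)(-2430 V) = -0.0224 J.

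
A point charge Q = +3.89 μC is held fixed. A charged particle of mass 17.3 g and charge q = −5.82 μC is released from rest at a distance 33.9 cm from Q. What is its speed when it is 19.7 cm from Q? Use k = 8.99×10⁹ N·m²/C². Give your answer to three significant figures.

7.07 m/s

Only the electrostatic force acts, so mechanical energy is conserved: ½mv² = U₁ − U₂ = kQq(1/r₁ − 1/r₂).
U₁ − U₂ = (8.99×10⁹ N·m²/C²)(3.89×10⁻⁶ C)(-5.82×10⁻⁶ C)(1/0.339 − 1/0.197) = 0.433 J.
v = √(2·0.433/0.0173) = 7.07 m/s.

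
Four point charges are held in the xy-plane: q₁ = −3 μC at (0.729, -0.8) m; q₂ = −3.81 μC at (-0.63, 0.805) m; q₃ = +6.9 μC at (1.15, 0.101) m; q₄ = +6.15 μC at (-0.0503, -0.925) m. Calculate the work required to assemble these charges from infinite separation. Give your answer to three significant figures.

-0.346 J

The work to assemble the configuration equals its total potential energy, U = Σ kqᵢqⱼ/rᵢⱼ over all pairs.
Pair separations: r₁₂ = 2.10 m, r₁₃ = 0.995 m, r₁₄ = 0.789 m, r₂₃ = 1.91 m, r₂₄ = 1.82 m, r₃₄ = 1.58 m.
Summing all 6 pair terms gives U = -0.346 J.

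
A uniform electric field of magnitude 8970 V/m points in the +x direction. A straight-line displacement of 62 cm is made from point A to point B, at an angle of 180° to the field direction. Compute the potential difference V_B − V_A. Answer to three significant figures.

5560 V

Only the component of displacement along E changes the potential: ΔV = −E·d·cosθ.
ΔV = −(8970 V/m)(0.620 m)cos180° = 5560 V.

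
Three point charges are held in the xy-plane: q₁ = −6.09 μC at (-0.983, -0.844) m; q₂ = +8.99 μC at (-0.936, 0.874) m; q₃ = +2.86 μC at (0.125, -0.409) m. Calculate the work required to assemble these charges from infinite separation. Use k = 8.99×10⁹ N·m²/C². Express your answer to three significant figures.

The assembly work is the sum of pairwise potential energies, U = Σ_{i<j} kqᵢqⱼ/rᵢⱼ.
Pair separations: r₁₂ = 1.72 m, r₁₃ = 1.19 m, r₂₃ = 1.66 m.
U = (-0.286) + (-0.132) + (0.139) = -0.279 J.

-0.279 J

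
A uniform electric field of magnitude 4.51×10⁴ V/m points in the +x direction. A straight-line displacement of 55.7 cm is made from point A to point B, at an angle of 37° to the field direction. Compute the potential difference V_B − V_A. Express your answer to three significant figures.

-2.01×10⁴ V

Only the component of displacement along E changes the potential: ΔV = −E·d·cosθ.
ΔV = −(4.51×10⁴ V/m)(0.557 m)cos37° = -2.01×10⁴ V.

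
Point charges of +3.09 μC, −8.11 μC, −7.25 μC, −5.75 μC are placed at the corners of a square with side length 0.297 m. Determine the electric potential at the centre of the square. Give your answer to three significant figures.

-7.71×10⁵ V

The total potential is the scalar sum of each charge's contribution, V = Σ kqᵢ/rᵢ.
The distance from each corner to the centre is a√2/2 = 0.210 m.
V = k[(3.09×10⁻⁶)/(0.210) + (-8.11×10⁻⁶)/(0.210) + (-7.25×10⁻⁶)/(0.210) + (-5.75×10⁻⁶)/(0.210)] = -7.71×10⁵ V.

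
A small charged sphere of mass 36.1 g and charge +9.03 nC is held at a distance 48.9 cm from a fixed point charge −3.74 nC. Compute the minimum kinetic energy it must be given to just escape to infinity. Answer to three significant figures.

6.21×10⁻⁷ J

To just escape, total mechanical energy must reach zero at infinity: ½mv²_min + U = 0, so ½mv²_min = −U = |kQq|/r.
|U| = |kQq|/r = (8.99×10⁹ N·m²/C²)(3.74×10⁻⁹)(9.03×10⁻⁹)/(0.489) = 6.21×10⁻⁷ J.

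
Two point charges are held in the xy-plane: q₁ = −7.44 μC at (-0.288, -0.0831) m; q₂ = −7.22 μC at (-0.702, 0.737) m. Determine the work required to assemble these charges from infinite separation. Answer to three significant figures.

The assembly work is the sum of pairwise potential energies, U = Σ_{i<j} kqᵢqⱼ/rᵢⱼ.
Pair separations: r₁₂ = 0.919 m.
U = (0.526) = 0.526 J.

0.526 J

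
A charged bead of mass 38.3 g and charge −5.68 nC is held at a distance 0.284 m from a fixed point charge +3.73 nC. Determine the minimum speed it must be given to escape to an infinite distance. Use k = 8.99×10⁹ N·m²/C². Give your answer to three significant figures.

5.92×10⁻³ m/s

To just escape, total mechanical energy must reach zero at infinity: ½mv²_min + U = 0, so ½mv²_min = −U = |kQq|/r.
|U| = |kQq|/r = (8.99×10⁹ N·m²/C²)(3.73×10⁻⁹)(5.68×10⁻⁹)/(0.284) = 6.71×10⁻⁷ J.
v_min = √(2|U|/m) = √(2·6.71×10⁻⁷/0.0383) = 5.92×10⁻³ m/s.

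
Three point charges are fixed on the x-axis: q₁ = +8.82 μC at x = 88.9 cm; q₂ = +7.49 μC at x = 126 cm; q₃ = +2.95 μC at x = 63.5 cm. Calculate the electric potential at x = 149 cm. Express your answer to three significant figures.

The total potential is the scalar sum of each charge's contribution, V = Σ kqᵢ/rᵢ.
Distances from the field point to each charge: r₁ = 0.601 m, r₂ = 0.230 m, r₃ = 0.855 m.
V = k[(8.82×10⁻⁶)/(0.601) + (7.49×10⁻⁶)/(0.230) + (2.95×10⁻⁶)/(0.855)] = 4.56×10⁵ V.

4.56×10⁵ V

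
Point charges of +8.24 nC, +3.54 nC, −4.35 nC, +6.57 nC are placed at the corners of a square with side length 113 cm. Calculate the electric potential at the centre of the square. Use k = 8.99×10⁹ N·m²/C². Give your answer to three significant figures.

158 V

The total potential is the scalar sum of each charge's contribution, V = Σ kqᵢ/rᵢ.
The distance from each corner to the centre is a√2/2 = 0.799 m.
V = k[(8.24×10⁻⁹)/(0.799) + (3.54×10⁻⁹)/(0.799) + (-4.35×10⁻⁹)/(0.799) + (6.57×10⁻⁹)/(0.799)] = 158 V.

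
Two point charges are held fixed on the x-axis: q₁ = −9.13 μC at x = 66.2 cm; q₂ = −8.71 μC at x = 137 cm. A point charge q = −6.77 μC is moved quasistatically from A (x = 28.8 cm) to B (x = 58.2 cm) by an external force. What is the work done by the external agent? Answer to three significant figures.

5.64 J

For quasistatic motion the external work equals the change in potential energy: W_ext = qΔV = q(V_B − V_A).
At A: distances to the source charges are 0.374 m, 1.08 m; V_A = Σ kqᵢ/rᵢ = -2.92×10⁵ V.
At B: distances to the source charges are 0.0800 m, 0.788 m; V_B = Σ kqᵢ/rᵢ = -1.13×10⁶ V.
ΔV = V_B − V_A = -8.34×10⁵ V.
W_ext = qΔV = (-6.77×10⁻⁶ C)(-8.34×10⁵ V) = 5.64 J.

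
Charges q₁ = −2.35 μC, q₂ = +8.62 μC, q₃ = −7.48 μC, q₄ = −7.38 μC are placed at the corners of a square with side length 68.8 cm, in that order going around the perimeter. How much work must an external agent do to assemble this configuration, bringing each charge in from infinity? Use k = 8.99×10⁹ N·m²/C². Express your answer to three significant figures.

-0.585 J

The assembly work is the sum of pairwise potential energies, U = Σ_{i<j} kqᵢqⱼ/rᵢⱼ.
The four side pairs have separation 0.688 m and the two diagonal pairs 0.973 m.
Summing all 6 pair terms gives U = -0.585 J.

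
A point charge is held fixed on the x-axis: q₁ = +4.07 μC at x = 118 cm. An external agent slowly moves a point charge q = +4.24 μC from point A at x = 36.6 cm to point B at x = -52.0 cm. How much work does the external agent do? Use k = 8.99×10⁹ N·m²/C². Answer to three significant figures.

-0.0993 J

For quasistatic motion the external work equals the change in potential energy: W_ext = qΔV = q(V_B − V_A).
At A: distance to the source charge is 0.814 m; V_A = kq₁/r = 4.50×10⁴ V.
At B: distance to the source charge is 1.70 m; V_B = kq₁/r = 2.15×10⁴ V.
ΔV = V_B − V_A = -2.34×10⁴ V.
W_ext = qΔV = (4.24×10⁻⁶ C)(-2.34×10⁴ V) = -0.0993 J.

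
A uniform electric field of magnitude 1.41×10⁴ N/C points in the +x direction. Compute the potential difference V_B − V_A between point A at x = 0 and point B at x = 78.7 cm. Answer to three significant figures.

In a uniform field, potential decreases in the direction of E: V_B − V_A = −E·Δx.
V_B − V_A = −(1.41×10⁴ V/m)(0.787 m) = -1.11×10⁴ V.

-1.11×10⁴ V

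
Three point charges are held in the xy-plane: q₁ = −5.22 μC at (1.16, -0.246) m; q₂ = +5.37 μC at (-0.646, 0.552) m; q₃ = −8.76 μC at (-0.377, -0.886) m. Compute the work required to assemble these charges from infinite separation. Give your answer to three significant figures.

-0.170 J

The work to assemble the configuration equals its total potential energy, U = Σ kqᵢqⱼ/rᵢⱼ over all pairs.
Pair separations: r₁₂ = 1.97 m, r₁₃ = 1.66 m, r₂₃ = 1.46 m.
U = (-0.128) + (0.247) + (-0.289) = -0.170 J.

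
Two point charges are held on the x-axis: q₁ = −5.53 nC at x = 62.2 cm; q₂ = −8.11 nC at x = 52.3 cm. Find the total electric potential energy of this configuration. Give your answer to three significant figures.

4.07×10⁻⁶ J

The work to assemble the configuration equals its total potential energy, U = Σ kqᵢqⱼ/rᵢⱼ over all pairs.
Pair separations: r₁₂ = 0.0990 m.
U = (4.07×10⁻⁶) = 4.07×10⁻⁶ J.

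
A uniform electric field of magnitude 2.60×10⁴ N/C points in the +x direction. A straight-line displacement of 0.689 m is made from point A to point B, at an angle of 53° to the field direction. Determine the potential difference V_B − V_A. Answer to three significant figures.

Only the component of displacement along E changes the potential: ΔV = −E·d·cosθ.
ΔV = −(2.60×10⁴ V/m)(0.689 m)cos53° = -1.08×10⁴ V.

-1.08×10⁴ V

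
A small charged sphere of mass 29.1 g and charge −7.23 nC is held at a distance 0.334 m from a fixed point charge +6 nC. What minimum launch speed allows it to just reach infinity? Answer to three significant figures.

8.96×10⁻³ m/s

To just escape, total mechanical energy must reach zero at infinity: ½mv²_min + U = 0, so ½mv²_min = −U = |kQq|/r.
|U| = |kQq|/r = (8.99×10⁹ N·m²/C²)(6.00×10⁻⁹)(7.23×10⁻⁹)/(0.334) = 1.17×10⁻⁶ J.
v_min = √(2|U|/m) = √(2·1.17×10⁻⁶/0.0291) = 8.96×10⁻³ m/s.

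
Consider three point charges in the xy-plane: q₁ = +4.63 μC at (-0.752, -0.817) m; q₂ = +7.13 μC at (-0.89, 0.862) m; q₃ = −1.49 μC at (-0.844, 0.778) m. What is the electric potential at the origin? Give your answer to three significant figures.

7.75×10⁴ V

Electric potential is a scalar, so the contributions from each charge add algebraically: V = Σ kqᵢ/rᵢ.
Distances from the field point to each charge: r₁ = 1.11 m, r₂ = 1.24 m, r₃ = 1.15 m.
V = k[(4.63×10⁻⁶)/(1.11) + (7.13×10⁻⁶)/(1.24) + (-1.49×10⁻⁶)/(1.15)] = 7.75×10⁴ V.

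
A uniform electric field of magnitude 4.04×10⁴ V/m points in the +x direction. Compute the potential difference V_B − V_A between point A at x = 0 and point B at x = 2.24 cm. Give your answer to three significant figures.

In a uniform field, potential decreases in the direction of E: V_B − V_A = −E·Δx.
V_B − V_A = −(4.04×10⁴ V/m)(0.0224 m) = -905 V.

-905 V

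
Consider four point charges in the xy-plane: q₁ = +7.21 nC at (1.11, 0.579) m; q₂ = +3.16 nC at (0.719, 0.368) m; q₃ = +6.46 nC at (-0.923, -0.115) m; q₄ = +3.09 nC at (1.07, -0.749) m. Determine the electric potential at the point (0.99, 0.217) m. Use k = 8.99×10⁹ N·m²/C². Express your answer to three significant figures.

320 V

The total potential is the scalar sum of each charge's contribution, V = Σ kqᵢ/rᵢ.
Distances from the field point to each charge: r₁ = 0.381 m, r₂ = 0.310 m, r₃ = 1.94 m, r₄ = 0.969 m.
V = k[(7.21×10⁻⁹)/(0.381) + (3.16×10⁻⁹)/(0.310) + (6.46×10⁻⁹)/(1.94) + (3.09×10⁻⁹)/(0.969)] = 320 V.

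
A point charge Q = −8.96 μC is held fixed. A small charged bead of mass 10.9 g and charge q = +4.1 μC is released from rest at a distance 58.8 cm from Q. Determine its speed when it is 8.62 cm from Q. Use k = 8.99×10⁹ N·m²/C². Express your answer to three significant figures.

24.5 m/s

Only the electrostatic force acts, so mechanical energy is conserved: ½mv² = U₁ − U₂ = kQq(1/r₁ − 1/r₂).
U₁ − U₂ = (8.99×10⁹ N·m²/C²)(-8.96×10⁻⁶ C)(4.10×10⁻⁶ C)(1/0.588 − 1/0.0862) = 3.27 J.
v = √(2·3.27/0.0109) = 24.5 m/s.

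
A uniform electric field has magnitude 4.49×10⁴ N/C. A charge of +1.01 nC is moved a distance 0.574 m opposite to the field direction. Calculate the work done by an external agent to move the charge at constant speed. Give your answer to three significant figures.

The potential change for a displacement 0.574 m opposite to the field direction is ΔV = +Ed = 2.58×10⁴ V.
W_ext = qΔV = 2.60×10⁻⁵ J.

2.60×10⁻⁵ J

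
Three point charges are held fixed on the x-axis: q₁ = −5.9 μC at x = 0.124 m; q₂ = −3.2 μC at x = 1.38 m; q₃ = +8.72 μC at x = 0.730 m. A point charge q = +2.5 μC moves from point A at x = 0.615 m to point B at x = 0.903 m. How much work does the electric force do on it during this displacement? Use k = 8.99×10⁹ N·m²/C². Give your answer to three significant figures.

0.528 J

The work done by the electric force is W_field = −ΔU = −q(V_B − V_A) = q(V_A − V_B).
At A: distances to the source charges are 0.491 m, 0.765 m, 0.115 m; V_A = Σ kqᵢ/rᵢ = 5.36×10⁵ V.
At B: distances to the source charges are 0.779 m, 0.477 m, 0.173 m; V_B = Σ kqᵢ/rᵢ = 3.25×10⁵ V.
ΔV = V_B − V_A = -2.11×10⁵ V.
W_field = −qΔV = −(2.50×10⁻⁶ C)(-2.11×10⁵ V) = 0.528 J.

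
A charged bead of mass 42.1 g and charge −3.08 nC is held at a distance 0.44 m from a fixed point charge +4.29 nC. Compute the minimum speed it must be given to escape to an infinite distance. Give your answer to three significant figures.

To just escape, total mechanical energy must reach zero at infinity: ½mv²_min + U = 0, so ½mv²_min = −U = |kQq|/r.
|U| = |kQq|/r = (8.99×10⁹ N·m²/C²)(4.29×10⁻⁹)(3.08×10⁻⁹)/(0.440) = 2.70×10⁻⁷ J.
v_min = √(2|U|/m) = √(2·2.70×10⁻⁷/0.0421) = 3.58×10⁻³ m/s.

3.58×10⁻³ m/s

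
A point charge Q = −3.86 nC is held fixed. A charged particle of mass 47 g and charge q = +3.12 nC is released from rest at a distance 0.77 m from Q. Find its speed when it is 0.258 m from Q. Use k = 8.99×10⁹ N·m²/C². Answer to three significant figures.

3.45×10⁻³ m/s

Only the electrostatic force acts, so mechanical energy is conserved: ½mv² = U₁ − U₂ = kQq(1/r₁ − 1/r₂).
U₁ − U₂ = (8.99×10⁹ N·m²/C²)(-3.86×10⁻⁹ C)(3.12×10⁻⁹ C)(1/0.770 − 1/0.258) = 2.79×10⁻⁷ J.
v = √(2·2.79×10⁻⁷/0.0470) = 3.45×10⁻³ m/s.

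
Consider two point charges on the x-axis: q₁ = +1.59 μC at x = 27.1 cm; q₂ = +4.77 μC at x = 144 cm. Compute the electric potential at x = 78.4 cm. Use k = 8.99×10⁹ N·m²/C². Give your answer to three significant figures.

Electric potential is a scalar, so the contributions from each charge add algebraically: V = Σ kqᵢ/rᵢ.
Distances from the field point to each charge: r₁ = 0.513 m, r₂ = 0.656 m.
V = k[(1.59×10⁻⁶)/(0.513) + (4.77×10⁻⁶)/(0.656)] = 9.32×10⁴ V.

9.32×10⁴ V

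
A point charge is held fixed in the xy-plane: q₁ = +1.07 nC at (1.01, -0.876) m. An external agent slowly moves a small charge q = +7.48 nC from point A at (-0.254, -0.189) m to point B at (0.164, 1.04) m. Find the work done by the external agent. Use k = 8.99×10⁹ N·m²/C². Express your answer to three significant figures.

-1.57×10⁻⁸ J

For quasistatic motion the external work equals the change in potential energy: W_ext = qΔV = q(V_B − V_A).
At A: distance to the source charge is 1.44 m; V_A = kq₁/r = 6.69 V.
At B: distance to the source charge is 2.09 m; V_B = kq₁/r = 4.59 V.
ΔV = V_B − V_A = -2.09 V.
W_ext = qΔV = (7.48×10⁻⁹ C)(-2.09 V) = -1.57×10⁻⁸ J.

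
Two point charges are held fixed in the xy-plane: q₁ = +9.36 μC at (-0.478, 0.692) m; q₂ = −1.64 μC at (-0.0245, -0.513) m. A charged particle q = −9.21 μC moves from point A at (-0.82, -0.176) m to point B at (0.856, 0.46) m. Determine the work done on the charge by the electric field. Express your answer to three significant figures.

The work done by the electric force is W_field = −ΔU = −q(V_B − V_A) = q(V_A − V_B).
At A: distances to the source charges are 0.933 m, 0.864 m; V_A = Σ kqᵢ/rᵢ = 7.31×10⁴ V.
At B: distances to the source charges are 1.35 m, 1.31 m; V_B = Σ kqᵢ/rᵢ = 5.09×10⁴ V.
ΔV = V_B − V_A = -2.22×10⁴ V.
W_field = −qΔV = −(-9.21×10⁻⁶ C)(-2.22×10⁴ V) = -0.205 J.

-0.205 J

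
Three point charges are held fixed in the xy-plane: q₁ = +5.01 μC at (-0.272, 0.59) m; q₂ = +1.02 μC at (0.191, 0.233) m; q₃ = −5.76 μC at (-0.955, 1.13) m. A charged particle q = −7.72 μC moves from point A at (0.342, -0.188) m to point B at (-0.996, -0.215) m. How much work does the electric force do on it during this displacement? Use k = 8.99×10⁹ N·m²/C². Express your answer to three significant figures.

The work done by the electric force is W_field = −ΔU = −q(V_B − V_A) = q(V_A − V_B).
At A: distances to the source charges are 0.991 m, 0.447 m, 1.85 m; V_A = Σ kqᵢ/rᵢ = 3.79×10⁴ V.
At B: distances to the source charges are 1.08 m, 1.27 m, 1.35 m; V_B = Σ kqᵢ/rᵢ = 1.03×10⁴ V.
ΔV = V_B − V_A = -2.76×10⁴ V.
W_field = −qΔV = −(-7.72×10⁻⁶ C)(-2.76×10⁴ V) = -0.213 J.

-0.213 J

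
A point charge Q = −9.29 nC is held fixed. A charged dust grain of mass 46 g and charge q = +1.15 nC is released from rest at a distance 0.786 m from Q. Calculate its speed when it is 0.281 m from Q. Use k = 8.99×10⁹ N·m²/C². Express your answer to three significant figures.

Only the electrostatic force acts, so mechanical energy is conserved: ½mv² = U₁ − U₂ = kQq(1/r₁ − 1/r₂).
U₁ − U₂ = (8.99×10⁹ N·m²/C²)(-9.29×10⁻⁹ C)(1.15×10⁻⁹ C)(1/0.786 − 1/0.281) = 2.20×10⁻⁷ J.
v = √(2·2.20×10⁻⁷/0.0460) = 3.09×10⁻³ m/s.

3.09×10⁻³ m/s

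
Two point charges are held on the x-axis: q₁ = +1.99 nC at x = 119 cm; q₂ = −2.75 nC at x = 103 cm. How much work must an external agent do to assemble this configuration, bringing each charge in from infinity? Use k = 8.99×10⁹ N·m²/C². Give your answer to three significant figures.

-3.07×10⁻⁷ J

The assembly work is the sum of pairwise potential energies, U = Σ_{i<j} kqᵢqⱼ/rᵢⱼ.
Pair separations: r₁₂ = 0.160 m.
U = (-3.07×10⁻⁷) = -3.07×10⁻⁷ J.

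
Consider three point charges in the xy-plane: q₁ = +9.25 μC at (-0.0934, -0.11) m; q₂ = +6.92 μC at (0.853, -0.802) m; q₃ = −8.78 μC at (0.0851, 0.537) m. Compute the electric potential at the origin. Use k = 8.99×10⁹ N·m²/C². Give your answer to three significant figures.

4.84×10⁵ V

Electric potential is a scalar, so the contributions from each charge add algebraically: V = Σ kqᵢ/rᵢ.
Distances from the field point to each charge: r₁ = 0.144 m, r₂ = 1.17 m, r₃ = 0.544 m.
V = k[(9.25×10⁻⁶)/(0.144) + (6.92×10⁻⁶)/(1.17) + (-8.78×10⁻⁶)/(0.544)] = 4.84×10⁵ V.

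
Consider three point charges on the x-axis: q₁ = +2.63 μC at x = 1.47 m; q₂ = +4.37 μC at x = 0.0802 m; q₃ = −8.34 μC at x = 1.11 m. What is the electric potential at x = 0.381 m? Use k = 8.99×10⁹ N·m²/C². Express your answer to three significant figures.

Electric potential is a scalar, so the contributions from each charge add algebraically: V = Σ kqᵢ/rᵢ.
Distances from the field point to each charge: r₁ = 1.09 m, r₂ = 0.301 m, r₃ = 0.729 m.
V = k[(2.63×10⁻⁶)/(1.09) + (4.37×10⁻⁶)/(0.301) + (-8.34×10⁻⁶)/(0.729)] = 4.95×10⁴ V.

4.95×10⁴ V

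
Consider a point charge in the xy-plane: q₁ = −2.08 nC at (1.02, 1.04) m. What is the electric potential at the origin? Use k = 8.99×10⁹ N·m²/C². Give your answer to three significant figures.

-12.8 V

The total potential is the scalar sum of each charge's contribution, V = Σ kqᵢ/rᵢ.
Distances from the field point to each charge: r₁ = 1.46 m.
V = k[(-2.08×10⁻⁹)/(1.46)] = -12.8 V.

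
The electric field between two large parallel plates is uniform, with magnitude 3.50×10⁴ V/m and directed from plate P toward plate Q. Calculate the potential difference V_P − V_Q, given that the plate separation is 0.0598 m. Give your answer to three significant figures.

2090 V

In a uniform field, potential decreases in the direction of E: ΔV = −E·d for a displacement d parallel to E.
Going from Q to P is a displacement of 0.0598 m opposite to the field, so V_P − V_Q = +Ed = 2090 V.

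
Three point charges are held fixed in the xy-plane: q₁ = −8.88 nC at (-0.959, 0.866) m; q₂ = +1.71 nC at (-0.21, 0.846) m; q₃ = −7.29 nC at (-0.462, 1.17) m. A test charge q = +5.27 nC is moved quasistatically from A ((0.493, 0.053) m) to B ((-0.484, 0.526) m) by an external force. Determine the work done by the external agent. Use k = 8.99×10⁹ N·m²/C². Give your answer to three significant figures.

For quasistatic motion the external work equals the change in potential energy: W_ext = qΔV = q(V_B − V_A).
At A: distances to the source charges are 1.66 m, 1.06 m, 1.47 m; V_A = Σ kqᵢ/rᵢ = -78.1 V.
At B: distances to the source charges are 0.584 m, 0.421 m, 0.644 m; V_B = Σ kqᵢ/rᵢ = -202 V.
ΔV = V_B − V_A = -124 V.
W_ext = qΔV = (5.27×10⁻⁹ C)(-124 V) = -6.53×10⁻⁷ J.

-6.53×10⁻⁷ J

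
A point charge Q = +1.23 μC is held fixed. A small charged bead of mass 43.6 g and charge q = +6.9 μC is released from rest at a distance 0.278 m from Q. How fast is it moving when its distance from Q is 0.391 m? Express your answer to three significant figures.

Only the electrostatic force acts, so mechanical energy is conserved: ½mv² = U₁ − U₂ = kQq(1/r₁ − 1/r₂).
U₁ − U₂ = (8.99×10⁹ N·m²/C²)(1.23×10⁻⁶ C)(6.90×10⁻⁶ C)(1/0.278 − 1/0.391) = 0.0793 J.
v = √(2·0.0793/0.0436) = 1.91 m/s.

1.91 m/s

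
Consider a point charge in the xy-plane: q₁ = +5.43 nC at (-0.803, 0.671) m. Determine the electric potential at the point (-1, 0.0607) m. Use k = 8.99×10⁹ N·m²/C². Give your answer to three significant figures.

76.1 V

The total potential is the scalar sum of each charge's contribution, V = Σ kqᵢ/rᵢ.
Distances from the field point to each charge: r₁ = 0.641 m.
V = k[(5.43×10⁻⁹)/(0.641)] = 76.1 V.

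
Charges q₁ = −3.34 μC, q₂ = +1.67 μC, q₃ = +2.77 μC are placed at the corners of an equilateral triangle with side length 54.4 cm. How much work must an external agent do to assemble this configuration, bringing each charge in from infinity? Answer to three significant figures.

The work to assemble the configuration equals its total potential energy, U = Σ kqᵢqⱼ/rᵢⱼ over all pairs.
All three pair separations equal the side length, 0.544 m.
U = (-0.0922) + (-0.153) + (0.0764) = -0.169 J.

-0.169 J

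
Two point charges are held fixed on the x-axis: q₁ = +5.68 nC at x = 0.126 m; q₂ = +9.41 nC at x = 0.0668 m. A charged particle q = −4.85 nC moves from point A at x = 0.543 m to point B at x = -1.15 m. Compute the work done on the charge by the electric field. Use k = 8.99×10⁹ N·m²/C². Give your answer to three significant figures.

The work done by the electric force is W_field = −ΔU = −q(V_B − V_A) = q(V_A − V_B).
At A: distances to the source charges are 0.417 m, 0.476 m; V_A = Σ kqᵢ/rᵢ = 300 V.
At B: distances to the source charges are 1.28 m, 1.22 m; V_B = Σ kqᵢ/rᵢ = 110 V.
ΔV = V_B − V_A = -191 V.
W_field = −qΔV = −(-4.85×10⁻⁹ C)(-191 V) = -9.24×10⁻⁷ J.

-9.24×10⁻⁷ J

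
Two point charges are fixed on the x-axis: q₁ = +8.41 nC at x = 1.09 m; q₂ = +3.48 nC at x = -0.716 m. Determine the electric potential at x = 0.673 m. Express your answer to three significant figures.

204 V

The total potential is the scalar sum of each charge's contribution, V = Σ kqᵢ/rᵢ.
Distances from the field point to each charge: r₁ = 0.417 m, r₂ = 1.39 m.
V = k[(8.41×10⁻⁹)/(0.417) + (3.48×10⁻⁹)/(1.39)] = 204 V.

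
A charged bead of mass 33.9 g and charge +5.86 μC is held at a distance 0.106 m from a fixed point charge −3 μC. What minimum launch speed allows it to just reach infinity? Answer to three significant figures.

To just escape, total mechanical energy must reach zero at infinity: ½mv²_min + U = 0, so ½mv²_min = −U = |kQq|/r.
|U| = |kQq|/r = (8.99×10⁹ N·m²/C²)(3.00×10⁻⁶)(5.86×10⁻⁶)/(0.106) = 1.49 J.
v_min = √(2|U|/m) = √(2·1.49/0.0339) = 9.38 m/s.

9.38 m/s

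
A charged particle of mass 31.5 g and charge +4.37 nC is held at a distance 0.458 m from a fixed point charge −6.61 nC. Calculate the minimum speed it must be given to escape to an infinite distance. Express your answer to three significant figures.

6.00×10⁻³ m/s

To just escape, total mechanical energy must reach zero at infinity: ½mv²_min + U = 0, so ½mv²_min = −U = |kQq|/r.
|U| = |kQq|/r = (8.99×10⁹ N·m²/C²)(6.61×10⁻⁹)(4.37×10⁻⁹)/(0.458) = 5.67×10⁻⁷ J.
v_min = √(2|U|/m) = √(2·5.67×10⁻⁷/0.0315) = 6.00×10⁻³ m/s.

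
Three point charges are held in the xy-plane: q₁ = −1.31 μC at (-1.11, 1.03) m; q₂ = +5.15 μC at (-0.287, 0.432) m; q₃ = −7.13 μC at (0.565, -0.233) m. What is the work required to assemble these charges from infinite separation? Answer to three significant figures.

-0.325 J

The work to assemble the configuration equals its total potential energy, U = Σ kqᵢqⱼ/rᵢⱼ over all pairs.
Pair separations: r₁₂ = 1.02 m, r₁₃ = 2.10 m, r₂₃ = 1.08 m.
U = (-0.0596) + (0.0400) + (-0.305) = -0.325 J.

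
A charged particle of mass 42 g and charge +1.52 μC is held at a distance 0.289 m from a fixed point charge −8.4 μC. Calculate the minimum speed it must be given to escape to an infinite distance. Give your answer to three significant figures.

4.35 m/s

To just escape, total mechanical energy must reach zero at infinity: ½mv²_min + U = 0, so ½mv²_min = −U = |kQq|/r.
|U| = |kQq|/r = (8.99×10⁹ N·m²/C²)(8.40×10⁻⁶)(1.52×10⁻⁶)/(0.289) = 0.397 J.
v_min = √(2|U|/m) = √(2·0.397/0.0420) = 4.35 m/s.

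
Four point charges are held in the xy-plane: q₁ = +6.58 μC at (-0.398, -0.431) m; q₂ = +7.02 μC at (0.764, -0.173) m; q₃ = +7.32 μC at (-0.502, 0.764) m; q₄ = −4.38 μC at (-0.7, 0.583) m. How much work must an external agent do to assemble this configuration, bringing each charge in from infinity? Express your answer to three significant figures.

-0.484 J

The assembly work is the sum of pairwise potential energies, U = Σ_{i<j} kqᵢqⱼ/rᵢⱼ.
Pair separations: r₁₂ = 1.19 m, r₁₃ = 1.20 m, r₁₄ = 1.06 m, r₂₃ = 1.58 m, r₂₄ = 1.65 m, r₃₄ = 0.268 m.
Summing all 6 pair terms gives U = -0.484 J.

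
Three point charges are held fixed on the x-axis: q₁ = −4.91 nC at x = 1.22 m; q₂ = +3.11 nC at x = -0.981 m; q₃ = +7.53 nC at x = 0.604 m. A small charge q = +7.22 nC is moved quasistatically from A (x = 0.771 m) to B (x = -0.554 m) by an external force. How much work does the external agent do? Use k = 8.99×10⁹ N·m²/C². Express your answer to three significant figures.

-1.62×10⁻⁶ J

For quasistatic motion the external work equals the change in potential energy: W_ext = qΔV = q(V_B − V_A).
At A: distances to the source charges are 0.449 m, 1.75 m, 0.167 m; V_A = Σ kqᵢ/rᵢ = 323 V.
At B: distances to the source charges are 1.77 m, 0.427 m, 1.16 m; V_B = Σ kqᵢ/rᵢ = 99.1 V.
ΔV = V_B − V_A = -224 V.
W_ext = qΔV = (7.22×10⁻⁹ C)(-224 V) = -1.62×10⁻⁶ J.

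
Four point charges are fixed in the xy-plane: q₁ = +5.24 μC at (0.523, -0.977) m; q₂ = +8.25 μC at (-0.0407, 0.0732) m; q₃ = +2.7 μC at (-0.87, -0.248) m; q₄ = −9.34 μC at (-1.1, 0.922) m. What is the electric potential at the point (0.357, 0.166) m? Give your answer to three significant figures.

1.90×10⁵ V

Electric potential is a scalar, so the contributions from each charge add algebraically: V = Σ kqᵢ/rᵢ.
Distances from the field point to each charge: r₁ = 1.15 m, r₂ = 0.408 m, r₃ = 1.29 m, r₄ = 1.64 m.
V = k[(5.24×10⁻⁶)/(1.15) + (8.25×10⁻⁶)/(0.408) + (2.70×10⁻⁶)/(1.29) + (-9.34×10⁻⁶)/(1.64)] = 1.90×10⁵ V.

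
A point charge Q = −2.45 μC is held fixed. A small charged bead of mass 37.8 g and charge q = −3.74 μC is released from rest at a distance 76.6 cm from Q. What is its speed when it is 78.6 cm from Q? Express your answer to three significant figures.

Only the electrostatic force acts, so mechanical energy is conserved: ½mv² = U₁ − U₂ = kQq(1/r₁ − 1/r₂).
U₁ − U₂ = (8.99×10⁹ N·m²/C²)(-2.45×10⁻⁶ C)(-3.74×10⁻⁶ C)(1/0.766 − 1/0.786) = 2.74×10⁻³ J.
v = √(2·2.74×10⁻³/0.0378) = 0.381 m/s.

0.381 m/s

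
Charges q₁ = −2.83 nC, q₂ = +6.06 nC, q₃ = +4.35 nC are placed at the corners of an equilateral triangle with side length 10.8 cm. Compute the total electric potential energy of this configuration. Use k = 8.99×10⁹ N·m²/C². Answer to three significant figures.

-2.58×10⁻⁷ J

The work to assemble the configuration equals its total potential energy, U = Σ kqᵢqⱼ/rᵢⱼ over all pairs.
All three pair separations equal the side length, 0.108 m.
U = (-1.43×10⁻⁶) + (-1.02×10⁻⁶) + (2.19×10⁻⁶) = -2.58×10⁻⁷ J.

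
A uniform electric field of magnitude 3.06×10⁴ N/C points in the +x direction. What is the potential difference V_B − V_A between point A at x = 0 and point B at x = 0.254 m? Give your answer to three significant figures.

In a uniform field, potential decreases in the direction of E: V_B − V_A = −E·Δx.
V_B − V_A = −(3.06×10⁴ V/m)(0.254 m) = -7770 V.

-7770 V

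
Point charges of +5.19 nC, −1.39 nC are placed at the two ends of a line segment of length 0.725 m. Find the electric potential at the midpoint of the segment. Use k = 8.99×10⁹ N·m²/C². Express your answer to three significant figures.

Electric potential is a scalar, so the contributions from each charge add algebraically: V = Σ kqᵢ/rᵢ.
Each charge is 0.362 m from the midpoint.
V = k[(5.19×10⁻⁹)/(0.362) + (-1.39×10⁻⁹)/(0.362)] = 94.2 V.

94.2 V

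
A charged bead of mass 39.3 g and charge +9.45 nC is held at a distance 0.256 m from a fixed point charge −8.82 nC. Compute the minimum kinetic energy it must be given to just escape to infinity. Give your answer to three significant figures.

To just escape, total mechanical energy must reach zero at infinity: ½mv²_min + U = 0, so ½mv²_min = −U = |kQq|/r.
|U| = |kQq|/r = (8.99×10⁹ N·m²/C²)(8.82×10⁻⁹)(9.45×10⁻⁹)/(0.256) = 2.93×10⁻⁶ J.

2.93×10⁻⁶ J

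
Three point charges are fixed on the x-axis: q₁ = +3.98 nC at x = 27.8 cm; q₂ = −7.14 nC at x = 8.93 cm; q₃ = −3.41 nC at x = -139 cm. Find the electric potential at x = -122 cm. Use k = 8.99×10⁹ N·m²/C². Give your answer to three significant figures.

-205 V

Electric potential is a scalar, so the contributions from each charge add algebraically: V = Σ kqᵢ/rᵢ.
Distances from the field point to each charge: r₁ = 1.50 m, r₂ = 1.31 m, r₃ = 0.170 m.
V = k[(3.98×10⁻⁹)/(1.50) + (-7.14×10⁻⁹)/(1.31) + (-3.41×10⁻⁹)/(0.170)] = -205 V.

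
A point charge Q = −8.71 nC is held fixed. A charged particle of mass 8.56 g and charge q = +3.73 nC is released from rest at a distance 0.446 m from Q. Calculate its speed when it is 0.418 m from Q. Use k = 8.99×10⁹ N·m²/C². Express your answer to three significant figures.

3.20×10⁻³ m/s

Only the electrostatic force acts, so mechanical energy is conserved: ½mv² = U₁ − U₂ = kQq(1/r₁ − 1/r₂).
U₁ − U₂ = (8.99×10⁹ N·m²/C²)(-8.71×10⁻⁹ C)(3.73×10⁻⁹ C)(1/0.446 − 1/0.418) = 4.39×10⁻⁸ J.
v = √(2·4.39×10⁻⁸/8.56×10⁻³) = 3.20×10⁻³ m/s.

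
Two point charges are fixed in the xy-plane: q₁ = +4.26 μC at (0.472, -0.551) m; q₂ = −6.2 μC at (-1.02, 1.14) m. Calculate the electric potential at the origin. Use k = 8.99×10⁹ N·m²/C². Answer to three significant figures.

Electric potential is a scalar, so the contributions from each charge add algebraically: V = Σ kqᵢ/rᵢ.
Distances from the field point to each charge: r₁ = 0.726 m, r₂ = 1.53 m.
V = k[(4.26×10⁻⁶)/(0.726) + (-6.20×10⁻⁶)/(1.53)] = 1.63×10⁴ V.

1.63×10⁴ V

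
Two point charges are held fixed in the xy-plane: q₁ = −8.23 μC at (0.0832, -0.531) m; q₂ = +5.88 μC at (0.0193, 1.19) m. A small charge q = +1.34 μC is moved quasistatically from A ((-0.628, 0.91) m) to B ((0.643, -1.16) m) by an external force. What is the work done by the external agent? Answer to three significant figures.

For quasistatic motion the external work equals the change in potential energy: W_ext = qΔV = q(V_B − V_A).
At A: distances to the source charges are 1.61 m, 0.705 m; V_A = Σ kqᵢ/rᵢ = 2.89×10⁴ V.
At B: distances to the source charges are 0.842 m, 2.43 m; V_B = Σ kqᵢ/rᵢ = -6.61×10⁴ V.
ΔV = V_B − V_A = -9.50×10⁴ V.
W_ext = qΔV = (1.34×10⁻⁶ C)(-9.50×10⁴ V) = -0.127 J.

-0.127 J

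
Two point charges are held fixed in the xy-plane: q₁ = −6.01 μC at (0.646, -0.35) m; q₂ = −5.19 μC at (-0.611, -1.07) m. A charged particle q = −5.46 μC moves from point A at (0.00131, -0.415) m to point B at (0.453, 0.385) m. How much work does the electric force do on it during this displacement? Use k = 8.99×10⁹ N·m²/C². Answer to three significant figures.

The work done by the electric force is W_field = −ΔU = −q(V_B − V_A) = q(V_A − V_B).
At A: distances to the source charges are 0.648 m, 0.897 m; V_A = Σ kqᵢ/rᵢ = -1.35×10⁵ V.
At B: distances to the source charges are 0.760 m, 1.80 m; V_B = Σ kqᵢ/rᵢ = -9.70×10⁴ V.
ΔV = V_B − V_A = 3.84×10⁴ V.
W_field = −qΔV = −(-5.46×10⁻⁶ C)(3.84×10⁴ V) = 0.210 J.

0.210 J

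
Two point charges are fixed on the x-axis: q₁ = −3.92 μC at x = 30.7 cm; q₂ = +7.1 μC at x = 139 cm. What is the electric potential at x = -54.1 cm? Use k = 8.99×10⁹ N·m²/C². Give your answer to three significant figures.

-8500 V

The total potential is the scalar sum of each charge's contribution, V = Σ kqᵢ/rᵢ.
Distances from the field point to each charge: r₁ = 0.848 m, r₂ = 1.93 m.
V = k[(-3.92×10⁻⁶)/(0.848) + (7.10×10⁻⁶)/(1.93)] = -8500 V.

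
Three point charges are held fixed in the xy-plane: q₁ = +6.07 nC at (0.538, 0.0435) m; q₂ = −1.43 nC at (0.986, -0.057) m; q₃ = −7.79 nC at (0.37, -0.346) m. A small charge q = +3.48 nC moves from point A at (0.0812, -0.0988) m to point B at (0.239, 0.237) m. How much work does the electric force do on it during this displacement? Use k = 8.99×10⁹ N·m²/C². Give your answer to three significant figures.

-3.63×10⁻⁷ J

The work done by the electric force is W_field = −ΔU = −q(V_B − V_A) = q(V_A − V_B).
At A: distances to the source charges are 0.478 m, 0.906 m, 0.380 m; V_A = Σ kqᵢ/rᵢ = -84.4 V.
At B: distances to the source charges are 0.356 m, 0.803 m, 0.598 m; V_B = Σ kqᵢ/rᵢ = 20.0 V.
ΔV = V_B − V_A = 104 V.
W_field = −qΔV = −(3.48×10⁻⁹ C)(104 V) = -3.63×10⁻⁷ J.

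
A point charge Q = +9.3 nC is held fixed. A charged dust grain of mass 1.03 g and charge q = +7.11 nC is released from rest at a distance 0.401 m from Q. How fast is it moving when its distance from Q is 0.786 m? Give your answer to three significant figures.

Only the electrostatic force acts, so mechanical energy is conserved: ½mv² = U₁ − U₂ = kQq(1/r₁ − 1/r₂).
U₁ − U₂ = (8.99×10⁹ N·m²/C²)(9.30×10⁻⁹ C)(7.11×10⁻⁹ C)(1/0.401 − 1/0.786) = 7.26×10⁻⁷ J.
v = √(2·7.26×10⁻⁷/1.03×10⁻³) = 0.0375 m/s.

0.0375 m/s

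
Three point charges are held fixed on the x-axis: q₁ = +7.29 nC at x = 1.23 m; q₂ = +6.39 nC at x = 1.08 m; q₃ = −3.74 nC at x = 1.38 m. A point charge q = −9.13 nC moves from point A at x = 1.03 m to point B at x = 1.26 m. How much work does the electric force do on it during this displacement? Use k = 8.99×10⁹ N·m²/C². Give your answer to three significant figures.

The work done by the electric force is W_field = −ΔU = −q(V_B − V_A) = q(V_A − V_B).
At A: distances to the source charges are 0.200 m, 0.0500 m, 0.350 m; V_A = Σ kqᵢ/rᵢ = 1380 V.
At B: distances to the source charges are 0.0300 m, 0.180 m, 0.120 m; V_B = Σ kqᵢ/rᵢ = 2220 V.
ΔV = V_B − V_A = 843 V.
W_field = −qΔV = −(-9.13×10⁻⁹ C)(843 V) = 7.70×10⁻⁶ J.

7.70×10⁻⁶ J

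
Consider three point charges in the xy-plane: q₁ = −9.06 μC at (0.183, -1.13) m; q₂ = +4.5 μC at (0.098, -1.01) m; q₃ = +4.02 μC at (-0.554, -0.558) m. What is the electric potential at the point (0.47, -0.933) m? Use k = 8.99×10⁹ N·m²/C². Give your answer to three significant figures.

-9.43×10⁴ V

Electric potential is a scalar, so the contributions from each charge add algebraically: V = Σ kqᵢ/rᵢ.
Distances from the field point to each charge: r₁ = 0.348 m, r₂ = 0.380 m, r₃ = 1.09 m.
V = k[(-9.06×10⁻⁶)/(0.348) + (4.50×10⁻⁶)/(0.380) + (4.02×10⁻⁶)/(1.09)] = -9.43×10⁴ V.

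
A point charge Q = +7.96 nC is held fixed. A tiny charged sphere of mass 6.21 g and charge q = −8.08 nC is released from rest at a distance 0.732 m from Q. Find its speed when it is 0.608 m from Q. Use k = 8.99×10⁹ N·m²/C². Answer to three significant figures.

7.20×10⁻³ m/s

Only the electrostatic force acts, so mechanical energy is conserved: ½mv² = U₁ − U₂ = kQq(1/r₁ − 1/r₂).
U₁ − U₂ = (8.99×10⁹ N·m²/C²)(7.96×10⁻⁹ C)(-8.08×10⁻⁹ C)(1/0.732 − 1/0.608) = 1.61×10⁻⁷ J.
v = √(2·1.61×10⁻⁷/6.21×10⁻³) = 7.20×10⁻³ m/s.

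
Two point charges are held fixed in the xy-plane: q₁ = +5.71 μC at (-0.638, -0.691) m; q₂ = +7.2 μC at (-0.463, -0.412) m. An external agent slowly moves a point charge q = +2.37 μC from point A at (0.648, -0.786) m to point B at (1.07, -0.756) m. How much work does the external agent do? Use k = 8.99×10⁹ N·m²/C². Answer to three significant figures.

For quasistatic motion the external work equals the change in potential energy: W_ext = qΔV = q(V_B − V_A).
At A: distances to the source charges are 1.29 m, 1.17 m; V_A = Σ kqᵢ/rᵢ = 9.50×10⁴ V.
At B: distances to the source charges are 1.71 m, 1.57 m; V_B = Σ kqᵢ/rᵢ = 7.12×10⁴ V.
ΔV = V_B − V_A = -2.38×10⁴ V.
W_ext = qΔV = (2.37×10⁻⁶ C)(-2.38×10⁴ V) = -0.0564 J.

-0.0564 J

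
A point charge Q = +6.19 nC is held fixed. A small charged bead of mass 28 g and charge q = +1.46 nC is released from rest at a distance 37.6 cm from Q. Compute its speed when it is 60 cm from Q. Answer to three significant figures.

2.40×10⁻³ m/s

Only the electrostatic force acts, so mechanical energy is conserved: ½mv² = U₁ − U₂ = kQq(1/r₁ − 1/r₂).
U₁ − U₂ = (8.99×10⁹ N·m²/C²)(6.19×10⁻⁹ C)(1.46×10⁻⁹ C)(1/0.376 − 1/0.600) = 8.07×10⁻⁸ J.
v = √(2·8.07×10⁻⁸/0.0280) = 2.40×10⁻³ m/s.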